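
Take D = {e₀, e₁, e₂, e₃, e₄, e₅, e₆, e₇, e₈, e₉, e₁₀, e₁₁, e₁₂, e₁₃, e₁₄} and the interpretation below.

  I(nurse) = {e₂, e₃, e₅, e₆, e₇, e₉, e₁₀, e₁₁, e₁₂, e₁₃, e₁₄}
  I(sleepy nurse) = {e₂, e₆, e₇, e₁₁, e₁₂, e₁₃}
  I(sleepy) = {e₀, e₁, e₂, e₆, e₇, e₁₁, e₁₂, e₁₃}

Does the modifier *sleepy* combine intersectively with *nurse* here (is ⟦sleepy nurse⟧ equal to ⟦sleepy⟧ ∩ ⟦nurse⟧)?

⟦sleepy⟧ ∩ ⟦nurse⟧ = {e₀, e₁, e₂, e₆, e₇, e₁₁, e₁₂, e₁₃} ∩ {e₂, e₃, e₅, e₆, e₇, e₉, e₁₀, e₁₁, e₁₂, e₁₃, e₁₄} = {e₂, e₆, e₇, e₁₁, e₁₂, e₁₃}
Observed ⟦sleepy nurse⟧ = {e₂, e₆, e₇, e₁₁, e₁₂, e₁₃}.
These coincide, so the modifier is intersective here.

yes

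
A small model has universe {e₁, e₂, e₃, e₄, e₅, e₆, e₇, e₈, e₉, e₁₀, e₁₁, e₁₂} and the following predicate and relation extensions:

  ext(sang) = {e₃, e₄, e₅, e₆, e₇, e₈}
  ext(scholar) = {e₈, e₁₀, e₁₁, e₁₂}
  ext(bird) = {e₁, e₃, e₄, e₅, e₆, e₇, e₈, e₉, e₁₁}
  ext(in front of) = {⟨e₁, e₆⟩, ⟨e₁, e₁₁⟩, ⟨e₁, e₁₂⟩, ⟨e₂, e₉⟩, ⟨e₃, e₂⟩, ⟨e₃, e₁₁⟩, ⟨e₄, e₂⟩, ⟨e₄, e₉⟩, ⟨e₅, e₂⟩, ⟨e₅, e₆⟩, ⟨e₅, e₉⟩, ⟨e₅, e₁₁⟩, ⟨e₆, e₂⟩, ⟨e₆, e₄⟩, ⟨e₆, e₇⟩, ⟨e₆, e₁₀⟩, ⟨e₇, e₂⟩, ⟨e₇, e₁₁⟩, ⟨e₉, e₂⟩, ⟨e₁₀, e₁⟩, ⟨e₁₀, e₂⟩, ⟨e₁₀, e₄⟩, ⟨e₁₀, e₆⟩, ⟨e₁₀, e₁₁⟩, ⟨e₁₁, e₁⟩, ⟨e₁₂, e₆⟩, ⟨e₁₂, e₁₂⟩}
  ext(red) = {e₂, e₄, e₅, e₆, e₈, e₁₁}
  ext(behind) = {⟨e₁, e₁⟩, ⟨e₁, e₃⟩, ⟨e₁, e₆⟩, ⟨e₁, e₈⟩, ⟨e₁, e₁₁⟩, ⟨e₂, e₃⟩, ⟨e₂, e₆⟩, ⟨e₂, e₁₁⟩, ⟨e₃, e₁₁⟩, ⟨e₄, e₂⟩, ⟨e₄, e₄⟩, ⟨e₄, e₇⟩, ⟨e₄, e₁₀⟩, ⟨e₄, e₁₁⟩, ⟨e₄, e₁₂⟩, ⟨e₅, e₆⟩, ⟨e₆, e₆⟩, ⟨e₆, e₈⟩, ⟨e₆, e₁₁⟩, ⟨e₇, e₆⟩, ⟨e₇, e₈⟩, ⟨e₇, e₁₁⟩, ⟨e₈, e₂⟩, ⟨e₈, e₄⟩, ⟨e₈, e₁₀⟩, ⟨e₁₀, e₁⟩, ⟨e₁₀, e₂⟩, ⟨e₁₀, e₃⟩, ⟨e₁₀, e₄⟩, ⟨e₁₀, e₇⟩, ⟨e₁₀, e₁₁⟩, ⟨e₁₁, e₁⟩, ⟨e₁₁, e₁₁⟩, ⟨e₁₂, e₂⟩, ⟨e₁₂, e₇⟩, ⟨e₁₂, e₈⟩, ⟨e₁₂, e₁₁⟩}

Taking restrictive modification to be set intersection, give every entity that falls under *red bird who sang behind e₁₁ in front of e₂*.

{e₄, e₆}

⟦who sang⟧ = ⟦sang⟧ = {e₃, e₄, e₅, e₆, e₇, e₈}
⟦behind e₁₁⟧ = {x : ⟨x, e₁₁⟩ ∈ ⟦behind⟧} = {e₁, e₂, e₃, e₄, e₆, e₇, e₁₀, e₁₁, e₁₂}
⟦in front of e₂⟧ = {x : ⟨x, e₂⟩ ∈ ⟦in front of⟧} = {e₃, e₄, e₅, e₆, e₇, e₉, e₁₀}
⟦bird⟧ = {e₁, e₃, e₄, e₅, e₆, e₇, e₈, e₉, e₁₁}
… ∩ ⟦who sang⟧ = {e₁, e₃, e₄, e₅, e₆, e₇, e₈, e₉, e₁₁} ∩ {e₃, e₄, e₅, e₆, e₇, e₈} = {e₃, e₄, e₅, e₆, e₇, e₈}
… ∩ ⟦behind e₁₁⟧ = {e₃, e₄, e₅, e₆, e₇, e₈} ∩ {e₁, e₂, e₃, e₄, e₆, e₇, e₁₀, e₁₁, e₁₂} = {e₃, e₄, e₆, e₇}
… ∩ ⟦in front of e₂⟧ = {e₃, e₄, e₆, e₇} ∩ {e₃, e₄, e₅, e₆, e₇, e₉, e₁₀} = {e₃, e₄, e₆, e₇}
… ∩ ⟦red⟧ = {e₃, e₄, e₆, e₇} ∩ {e₂, e₄, e₅, e₆, e₈, e₁₁} = {e₄, e₆}
So ⟦red bird who sang behind e₁₁ in front of e₂⟧ = {e₄, e₆}.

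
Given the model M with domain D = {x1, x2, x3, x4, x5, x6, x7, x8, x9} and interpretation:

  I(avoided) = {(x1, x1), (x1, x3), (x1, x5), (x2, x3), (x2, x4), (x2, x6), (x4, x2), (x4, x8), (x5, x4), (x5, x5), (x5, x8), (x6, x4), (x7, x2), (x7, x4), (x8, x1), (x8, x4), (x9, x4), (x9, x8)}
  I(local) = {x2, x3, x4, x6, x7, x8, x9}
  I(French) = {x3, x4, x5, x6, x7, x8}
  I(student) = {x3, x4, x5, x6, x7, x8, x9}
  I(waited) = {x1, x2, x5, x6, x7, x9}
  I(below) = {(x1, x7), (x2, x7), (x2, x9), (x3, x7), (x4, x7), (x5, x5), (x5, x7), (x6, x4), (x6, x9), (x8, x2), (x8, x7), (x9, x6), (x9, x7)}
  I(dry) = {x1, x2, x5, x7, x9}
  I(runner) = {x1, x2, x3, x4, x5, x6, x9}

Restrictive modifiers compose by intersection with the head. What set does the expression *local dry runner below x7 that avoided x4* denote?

⟦below x7⟧ = {x : ⟨x, x7⟩ ∈ ⟦below⟧} = {x1, x2, x3, x4, x5, x8, x9}
⟦that avoided x4⟧ = {x : ⟨x, x4⟩ ∈ ⟦avoided⟧} = {x2, x5, x6, x7, x8, x9}
⟦runner⟧ = {x1, x2, x3, x4, x5, x6, x9}
… ∩ ⟦below x7⟧ = {x1, x2, x3, x4, x5, x6, x9} ∩ {x1, x2, x3, x4, x5, x8, x9} = {x1, x2, x3, x4, x5, x9}
… ∩ ⟦that avoided x4⟧ = {x1, x2, x3, x4, x5, x9} ∩ {x2, x5, x6, x7, x8, x9} = {x2, x5, x9}
… ∩ ⟦local⟧ = {x2, x5, x9} ∩ {x2, x3, x4, x6, x7, x8, x9} = {x2, x9}
… ∩ ⟦dry⟧ = {x2, x9} ∩ {x1, x2, x5, x7, x9} = {x2, x9}
So ⟦local dry runner below x7 that avoided x4⟧ = {x2, x9}.

{x2, x9}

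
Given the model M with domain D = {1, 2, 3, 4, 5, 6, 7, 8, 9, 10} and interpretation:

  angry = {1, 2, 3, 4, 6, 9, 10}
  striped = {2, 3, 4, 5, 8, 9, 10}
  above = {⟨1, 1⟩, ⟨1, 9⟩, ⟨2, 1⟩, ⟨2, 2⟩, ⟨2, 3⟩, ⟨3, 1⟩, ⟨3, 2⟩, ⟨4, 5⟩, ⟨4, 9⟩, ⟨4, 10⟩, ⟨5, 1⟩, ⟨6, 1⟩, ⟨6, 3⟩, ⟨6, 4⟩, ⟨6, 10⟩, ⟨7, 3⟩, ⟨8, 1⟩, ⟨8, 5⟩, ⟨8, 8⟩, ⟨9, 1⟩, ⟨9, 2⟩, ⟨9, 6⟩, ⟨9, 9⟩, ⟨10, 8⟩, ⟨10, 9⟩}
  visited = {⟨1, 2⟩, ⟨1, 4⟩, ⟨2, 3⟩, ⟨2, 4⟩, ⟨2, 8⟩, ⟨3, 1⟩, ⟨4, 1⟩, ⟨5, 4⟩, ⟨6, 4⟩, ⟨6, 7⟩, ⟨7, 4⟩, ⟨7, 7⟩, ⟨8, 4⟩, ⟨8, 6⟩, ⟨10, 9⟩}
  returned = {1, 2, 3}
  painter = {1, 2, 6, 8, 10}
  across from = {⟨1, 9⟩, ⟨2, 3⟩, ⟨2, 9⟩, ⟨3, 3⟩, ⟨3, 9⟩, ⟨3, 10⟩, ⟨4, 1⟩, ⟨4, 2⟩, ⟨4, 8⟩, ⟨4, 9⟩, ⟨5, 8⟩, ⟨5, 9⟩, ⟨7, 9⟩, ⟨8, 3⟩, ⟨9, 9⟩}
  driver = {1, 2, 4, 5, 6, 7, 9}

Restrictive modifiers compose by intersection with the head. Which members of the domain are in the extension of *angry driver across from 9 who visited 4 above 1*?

{1, 2}

⟦across from 9⟧ = {x : ⟨x, 9⟩ ∈ ⟦across from⟧} = {1, 2, 3, 4, 5, 7, 9}
⟦who visited 4⟧ = {x : ⟨x, 4⟩ ∈ ⟦visited⟧} = {1, 2, 5, 6, 7, 8}
⟦above 1⟧ = {x : ⟨x, 1⟩ ∈ ⟦above⟧} = {1, 2, 3, 5, 6, 8, 9}
⟦driver⟧ = {1, 2, 4, 5, 6, 7, 9}
… ∩ ⟦across from 9⟧ = {1, 2, 4, 5, 6, 7, 9} ∩ {1, 2, 3, 4, 5, 7, 9} = {1, 2, 4, 5, 7, 9}
… ∩ ⟦who visited 4⟧ = {1, 2, 4, 5, 7, 9} ∩ {1, 2, 5, 6, 7, 8} = {1, 2, 5, 7}
… ∩ ⟦above 1⟧ = {1, 2, 5, 7} ∩ {1, 2, 3, 5, 6, 8, 9} = {1, 2, 5}
… ∩ ⟦angry⟧ = {1, 2, 5} ∩ {1, 2, 3, 4, 6, 9, 10} = {1, 2}
So ⟦angry driver across from 9 who visited 4 above 1⟧ = {1, 2}.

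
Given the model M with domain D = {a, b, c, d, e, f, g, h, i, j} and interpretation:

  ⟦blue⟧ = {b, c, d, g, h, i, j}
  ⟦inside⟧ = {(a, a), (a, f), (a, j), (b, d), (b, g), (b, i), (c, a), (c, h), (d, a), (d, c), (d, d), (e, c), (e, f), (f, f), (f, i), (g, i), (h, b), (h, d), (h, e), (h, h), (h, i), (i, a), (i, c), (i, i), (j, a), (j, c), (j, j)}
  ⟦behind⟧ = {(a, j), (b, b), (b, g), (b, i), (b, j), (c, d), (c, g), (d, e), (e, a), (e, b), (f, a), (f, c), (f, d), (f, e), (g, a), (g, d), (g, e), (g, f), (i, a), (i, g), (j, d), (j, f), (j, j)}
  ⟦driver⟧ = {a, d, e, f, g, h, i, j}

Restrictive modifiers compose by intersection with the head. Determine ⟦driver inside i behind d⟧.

{f, g}

⟦inside i⟧ = {x : ⟨x, i⟩ ∈ ⟦inside⟧} = {b, f, g, h, i}
⟦behind d⟧ = {x : ⟨x, d⟩ ∈ ⟦behind⟧} = {c, f, g, j}
⟦driver⟧ = {a, d, e, f, g, h, i, j}
… ∩ ⟦inside i⟧ = {a, d, e, f, g, h, i, j} ∩ {b, f, g, h, i} = {f, g, h, i}
… ∩ ⟦behind d⟧ = {f, g, h, i} ∩ {c, f, g, j} = {f, g}
So ⟦driver inside i behind d⟧ = {f, g}.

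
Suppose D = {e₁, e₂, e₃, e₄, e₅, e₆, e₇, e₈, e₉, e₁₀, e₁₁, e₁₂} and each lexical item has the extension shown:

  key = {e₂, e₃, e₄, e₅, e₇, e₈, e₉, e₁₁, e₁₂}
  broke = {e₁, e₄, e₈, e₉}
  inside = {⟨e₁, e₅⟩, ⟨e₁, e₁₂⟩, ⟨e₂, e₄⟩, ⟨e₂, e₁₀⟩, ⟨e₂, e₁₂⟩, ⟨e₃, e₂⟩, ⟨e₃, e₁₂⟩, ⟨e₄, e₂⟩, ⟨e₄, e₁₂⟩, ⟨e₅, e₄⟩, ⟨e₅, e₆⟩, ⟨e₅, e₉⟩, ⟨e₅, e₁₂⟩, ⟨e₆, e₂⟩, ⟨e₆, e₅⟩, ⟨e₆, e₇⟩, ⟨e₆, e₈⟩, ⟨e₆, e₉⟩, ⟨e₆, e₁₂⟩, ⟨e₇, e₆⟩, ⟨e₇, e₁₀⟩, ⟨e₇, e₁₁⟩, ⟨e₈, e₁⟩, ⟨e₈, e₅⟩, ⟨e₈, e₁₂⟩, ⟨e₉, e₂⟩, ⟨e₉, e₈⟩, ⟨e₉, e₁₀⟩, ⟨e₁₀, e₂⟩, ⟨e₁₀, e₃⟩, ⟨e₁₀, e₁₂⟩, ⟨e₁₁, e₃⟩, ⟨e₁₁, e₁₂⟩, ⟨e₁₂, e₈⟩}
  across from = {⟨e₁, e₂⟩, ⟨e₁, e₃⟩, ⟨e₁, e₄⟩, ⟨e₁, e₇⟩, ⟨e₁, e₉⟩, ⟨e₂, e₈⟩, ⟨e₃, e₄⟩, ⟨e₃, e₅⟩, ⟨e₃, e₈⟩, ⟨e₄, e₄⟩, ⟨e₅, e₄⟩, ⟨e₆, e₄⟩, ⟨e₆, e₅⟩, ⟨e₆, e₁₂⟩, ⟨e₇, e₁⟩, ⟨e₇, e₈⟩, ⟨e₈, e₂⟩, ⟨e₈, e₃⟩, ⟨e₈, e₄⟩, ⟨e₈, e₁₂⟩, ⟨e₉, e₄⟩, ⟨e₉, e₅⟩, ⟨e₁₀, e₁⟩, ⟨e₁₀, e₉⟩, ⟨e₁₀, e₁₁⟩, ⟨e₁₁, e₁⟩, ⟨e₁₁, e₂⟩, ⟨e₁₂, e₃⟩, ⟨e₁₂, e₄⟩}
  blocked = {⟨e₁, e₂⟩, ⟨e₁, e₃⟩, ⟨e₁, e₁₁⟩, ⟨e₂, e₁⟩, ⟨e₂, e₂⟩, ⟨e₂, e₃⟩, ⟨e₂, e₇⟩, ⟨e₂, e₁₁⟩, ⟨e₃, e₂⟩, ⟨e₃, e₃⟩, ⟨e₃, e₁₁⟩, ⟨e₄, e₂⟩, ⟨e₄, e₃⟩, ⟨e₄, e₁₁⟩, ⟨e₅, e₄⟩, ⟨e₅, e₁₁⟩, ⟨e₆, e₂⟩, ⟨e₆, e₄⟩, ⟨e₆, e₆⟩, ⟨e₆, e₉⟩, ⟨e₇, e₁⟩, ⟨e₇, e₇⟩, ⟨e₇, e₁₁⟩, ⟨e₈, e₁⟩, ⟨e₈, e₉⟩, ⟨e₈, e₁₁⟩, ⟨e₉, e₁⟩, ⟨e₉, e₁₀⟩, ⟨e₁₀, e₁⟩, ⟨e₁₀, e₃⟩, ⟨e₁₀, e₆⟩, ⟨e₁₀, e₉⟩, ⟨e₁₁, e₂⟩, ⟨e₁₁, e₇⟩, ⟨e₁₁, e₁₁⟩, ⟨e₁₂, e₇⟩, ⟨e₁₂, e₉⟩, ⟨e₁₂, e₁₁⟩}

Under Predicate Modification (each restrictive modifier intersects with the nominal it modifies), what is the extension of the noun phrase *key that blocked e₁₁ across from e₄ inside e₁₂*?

{e₃, e₄, e₅, e₈}

⟦that blocked e₁₁⟧ = {x : ⟨x, e₁₁⟩ ∈ ⟦blocked⟧} = {e₁, e₂, e₃, e₄, e₅, e₇, e₈, e₁₁, e₁₂}
⟦across from e₄⟧ = {x : ⟨x, e₄⟩ ∈ ⟦across from⟧} = {e₁, e₃, e₄, e₅, e₆, e₈, e₉, e₁₂}
⟦inside e₁₂⟧ = {x : ⟨x, e₁₂⟩ ∈ ⟦inside⟧} = {e₁, e₂, e₃, e₄, e₅, e₆, e₈, e₁₀, e₁₁}
⟦key⟧ = {e₂, e₃, e₄, e₅, e₇, e₈, e₉, e₁₁, e₁₂}
… ∩ ⟦that blocked e₁₁⟧ = {e₂, e₃, e₄, e₅, e₇, e₈, e₉, e₁₁, e₁₂} ∩ {e₁, e₂, e₃, e₄, e₅, e₇, e₈, e₁₁, e₁₂} = {e₂, e₃, e₄, e₅, e₇, e₈, e₁₁, e₁₂}
… ∩ ⟦across from e₄⟧ = {e₂, e₃, e₄, e₅, e₇, e₈, e₁₁, e₁₂} ∩ {e₁, e₃, e₄, e₅, e₆, e₈, e₉, e₁₂} = {e₃, e₄, e₅, e₈, e₁₂}
… ∩ ⟦inside e₁₂⟧ = {e₃, e₄, e₅, e₈, e₁₂} ∩ {e₁, e₂, e₃, e₄, e₅, e₆, e₈, e₁₀, e₁₁} = {e₃, e₄, e₅, e₈}
So ⟦key that blocked e₁₁ across from e₄ inside e₁₂⟧ = {e₃, e₄, e₅, e₈}.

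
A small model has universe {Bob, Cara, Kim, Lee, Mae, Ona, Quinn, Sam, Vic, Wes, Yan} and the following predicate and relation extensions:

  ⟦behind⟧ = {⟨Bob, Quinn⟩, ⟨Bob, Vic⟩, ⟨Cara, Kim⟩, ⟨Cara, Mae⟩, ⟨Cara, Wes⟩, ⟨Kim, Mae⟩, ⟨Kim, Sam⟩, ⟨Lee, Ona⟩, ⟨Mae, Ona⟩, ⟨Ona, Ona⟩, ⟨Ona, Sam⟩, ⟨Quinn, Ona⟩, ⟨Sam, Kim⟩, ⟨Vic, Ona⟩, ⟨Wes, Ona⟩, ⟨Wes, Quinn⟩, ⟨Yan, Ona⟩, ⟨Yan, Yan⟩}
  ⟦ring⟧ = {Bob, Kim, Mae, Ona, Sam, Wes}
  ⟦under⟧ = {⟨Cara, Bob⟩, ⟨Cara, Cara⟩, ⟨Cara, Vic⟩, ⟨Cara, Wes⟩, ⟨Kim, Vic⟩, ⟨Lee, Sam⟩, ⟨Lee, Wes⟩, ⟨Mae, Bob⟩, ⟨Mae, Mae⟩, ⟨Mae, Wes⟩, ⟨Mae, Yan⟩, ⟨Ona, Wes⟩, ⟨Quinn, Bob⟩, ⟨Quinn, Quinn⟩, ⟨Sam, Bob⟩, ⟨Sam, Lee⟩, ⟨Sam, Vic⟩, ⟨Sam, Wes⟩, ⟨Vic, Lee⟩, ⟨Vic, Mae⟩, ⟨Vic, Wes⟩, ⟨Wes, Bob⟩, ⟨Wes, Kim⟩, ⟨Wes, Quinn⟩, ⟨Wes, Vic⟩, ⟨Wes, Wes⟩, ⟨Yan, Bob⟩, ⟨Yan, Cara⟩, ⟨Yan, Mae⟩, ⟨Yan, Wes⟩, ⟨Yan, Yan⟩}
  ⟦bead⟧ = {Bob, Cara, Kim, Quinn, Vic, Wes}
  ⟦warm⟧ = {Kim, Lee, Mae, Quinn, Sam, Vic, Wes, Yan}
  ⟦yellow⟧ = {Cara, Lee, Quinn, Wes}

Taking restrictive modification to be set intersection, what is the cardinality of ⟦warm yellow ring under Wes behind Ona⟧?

1

⟦under Wes⟧ = {x : ⟨x, Wes⟩ ∈ ⟦under⟧} = {Cara, Lee, Mae, Ona, Sam, Vic, Wes, Yan}
⟦behind Ona⟧ = {x : ⟨x, Ona⟩ ∈ ⟦behind⟧} = {Lee, Mae, Ona, Quinn, Vic, Wes, Yan}
⟦ring⟧ = {Bob, Kim, Mae, Ona, Sam, Wes}
… ∩ ⟦under Wes⟧ = {Bob, Kim, Mae, Ona, Sam, Wes} ∩ {Cara, Lee, Mae, Ona, Sam, Vic, Wes, Yan} = {Mae, Ona, Sam, Wes}
… ∩ ⟦behind Ona⟧ = {Mae, Ona, Sam, Wes} ∩ {Lee, Mae, Ona, Quinn, Vic, Wes, Yan} = {Mae, Ona, Wes}
… ∩ ⟦warm⟧ = {Mae, Ona, Wes} ∩ {Kim, Lee, Mae, Quinn, Sam, Vic, Wes, Yan} = {Mae, Wes}
… ∩ ⟦yellow⟧ = {Mae, Wes} ∩ {Cara, Lee, Quinn, Wes} = {Wes}
⟦warm yellow ring under Wes behind Ona⟧ = {Wes}, so the cardinality is 1.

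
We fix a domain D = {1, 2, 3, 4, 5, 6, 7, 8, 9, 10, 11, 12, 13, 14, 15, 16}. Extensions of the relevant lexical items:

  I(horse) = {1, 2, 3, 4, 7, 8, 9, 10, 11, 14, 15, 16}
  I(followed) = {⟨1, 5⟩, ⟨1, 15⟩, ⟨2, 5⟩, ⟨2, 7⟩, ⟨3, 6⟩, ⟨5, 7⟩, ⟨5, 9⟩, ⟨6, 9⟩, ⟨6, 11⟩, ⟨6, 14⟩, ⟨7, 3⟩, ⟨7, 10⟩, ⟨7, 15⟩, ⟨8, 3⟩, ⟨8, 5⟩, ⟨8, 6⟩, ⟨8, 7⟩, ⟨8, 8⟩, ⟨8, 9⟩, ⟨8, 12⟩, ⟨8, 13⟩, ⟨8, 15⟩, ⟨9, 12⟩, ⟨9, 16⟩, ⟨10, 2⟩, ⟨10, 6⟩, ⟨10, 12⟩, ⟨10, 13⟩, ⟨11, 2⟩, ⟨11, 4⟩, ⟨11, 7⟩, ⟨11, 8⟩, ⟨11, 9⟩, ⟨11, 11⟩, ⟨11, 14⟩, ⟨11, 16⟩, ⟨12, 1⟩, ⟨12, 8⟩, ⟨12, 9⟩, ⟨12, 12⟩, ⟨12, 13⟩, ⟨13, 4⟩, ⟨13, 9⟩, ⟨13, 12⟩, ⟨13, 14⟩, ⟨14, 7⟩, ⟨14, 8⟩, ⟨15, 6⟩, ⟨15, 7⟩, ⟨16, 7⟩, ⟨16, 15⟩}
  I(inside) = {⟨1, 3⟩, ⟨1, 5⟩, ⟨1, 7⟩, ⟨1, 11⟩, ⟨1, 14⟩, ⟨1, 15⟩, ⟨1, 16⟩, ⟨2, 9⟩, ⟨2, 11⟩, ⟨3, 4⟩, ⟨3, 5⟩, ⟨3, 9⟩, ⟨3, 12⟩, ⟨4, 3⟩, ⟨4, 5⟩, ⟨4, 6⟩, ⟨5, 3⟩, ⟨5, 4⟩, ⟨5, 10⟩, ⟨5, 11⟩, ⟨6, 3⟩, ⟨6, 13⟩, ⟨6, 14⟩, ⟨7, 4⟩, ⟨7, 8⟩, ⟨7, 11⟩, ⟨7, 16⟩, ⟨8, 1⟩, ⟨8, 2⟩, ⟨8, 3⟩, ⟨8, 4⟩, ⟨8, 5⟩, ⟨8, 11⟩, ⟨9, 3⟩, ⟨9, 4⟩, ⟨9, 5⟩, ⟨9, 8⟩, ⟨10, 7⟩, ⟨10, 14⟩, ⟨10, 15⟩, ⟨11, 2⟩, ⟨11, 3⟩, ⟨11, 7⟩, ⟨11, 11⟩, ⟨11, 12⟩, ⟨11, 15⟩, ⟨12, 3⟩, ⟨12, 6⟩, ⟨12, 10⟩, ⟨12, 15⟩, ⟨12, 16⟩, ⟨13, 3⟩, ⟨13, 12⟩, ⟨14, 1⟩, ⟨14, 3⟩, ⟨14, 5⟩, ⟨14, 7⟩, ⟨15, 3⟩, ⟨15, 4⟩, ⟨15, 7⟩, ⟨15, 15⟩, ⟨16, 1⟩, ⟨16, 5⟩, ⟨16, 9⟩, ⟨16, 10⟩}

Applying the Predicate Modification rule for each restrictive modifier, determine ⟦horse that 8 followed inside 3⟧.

⟦that 8 followed⟧ = {x : ⟨8, x⟩ ∈ ⟦followed⟧} = {3, 5, 6, 7, 8, 9, 12, 13, 15}
⟦inside 3⟧ = {x : ⟨x, 3⟩ ∈ ⟦inside⟧} = {1, 4, 5, 6, 8, 9, 11, 12, 13, 14, 15}
⟦horse⟧ = {1, 2, 3, 4, 7, 8, 9, 10, 11, 14, 15, 16}
… ∩ ⟦that 8 followed⟧ = {1, 2, 3, 4, 7, 8, 9, 10, 11, 14, 15, 16} ∩ {3, 5, 6, 7, 8, 9, 12, 13, 15} = {3, 7, 8, 9, 15}
… ∩ ⟦inside 3⟧ = {3, 7, 8, 9, 15} ∩ {1, 4, 5, 6, 8, 9, 11, 12, 13, 14, 15} = {8, 9, 15}
So ⟦horse that 8 followed inside 3⟧ = {8, 9, 15}.

{8, 9, 15}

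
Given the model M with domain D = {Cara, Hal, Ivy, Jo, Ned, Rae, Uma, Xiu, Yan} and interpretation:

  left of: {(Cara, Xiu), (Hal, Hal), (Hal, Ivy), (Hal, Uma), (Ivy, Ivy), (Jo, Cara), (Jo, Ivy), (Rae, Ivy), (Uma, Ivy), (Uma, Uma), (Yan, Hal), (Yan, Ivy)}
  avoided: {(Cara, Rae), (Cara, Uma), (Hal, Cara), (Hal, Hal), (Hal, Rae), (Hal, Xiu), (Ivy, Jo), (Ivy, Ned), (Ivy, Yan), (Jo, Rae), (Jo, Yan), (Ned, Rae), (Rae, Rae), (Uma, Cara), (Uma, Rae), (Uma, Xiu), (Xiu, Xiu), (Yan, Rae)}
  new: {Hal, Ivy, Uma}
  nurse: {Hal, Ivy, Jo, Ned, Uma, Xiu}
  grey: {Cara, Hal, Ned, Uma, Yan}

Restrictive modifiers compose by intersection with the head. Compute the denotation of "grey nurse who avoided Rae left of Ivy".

⟦who avoided Rae⟧ = {x : ⟨x, Rae⟩ ∈ ⟦avoided⟧} = {Cara, Hal, Jo, Ned, Rae, Uma, Yan}
⟦left of Ivy⟧ = {x : ⟨x, Ivy⟩ ∈ ⟦left of⟧} = {Hal, Ivy, Jo, Rae, Uma, Yan}
⟦nurse⟧ = {Hal, Ivy, Jo, Ned, Uma, Xiu}
… ∩ ⟦who avoided Rae⟧ = {Hal, Ivy, Jo, Ned, Uma, Xiu} ∩ {Cara, Hal, Jo, Ned, Rae, Uma, Yan} = {Hal, Jo, Ned, Uma}
… ∩ ⟦left of Ivy⟧ = {Hal, Jo, Ned, Uma} ∩ {Hal, Ivy, Jo, Rae, Uma, Yan} = {Hal, Jo, Uma}
… ∩ ⟦grey⟧ = {Hal, Jo, Uma} ∩ {Cara, Hal, Ned, Uma, Yan} = {Hal, Uma}
So ⟦grey nurse who avoided Rae left of Ivy⟧ = {Hal, Uma}.

{Hal, Uma}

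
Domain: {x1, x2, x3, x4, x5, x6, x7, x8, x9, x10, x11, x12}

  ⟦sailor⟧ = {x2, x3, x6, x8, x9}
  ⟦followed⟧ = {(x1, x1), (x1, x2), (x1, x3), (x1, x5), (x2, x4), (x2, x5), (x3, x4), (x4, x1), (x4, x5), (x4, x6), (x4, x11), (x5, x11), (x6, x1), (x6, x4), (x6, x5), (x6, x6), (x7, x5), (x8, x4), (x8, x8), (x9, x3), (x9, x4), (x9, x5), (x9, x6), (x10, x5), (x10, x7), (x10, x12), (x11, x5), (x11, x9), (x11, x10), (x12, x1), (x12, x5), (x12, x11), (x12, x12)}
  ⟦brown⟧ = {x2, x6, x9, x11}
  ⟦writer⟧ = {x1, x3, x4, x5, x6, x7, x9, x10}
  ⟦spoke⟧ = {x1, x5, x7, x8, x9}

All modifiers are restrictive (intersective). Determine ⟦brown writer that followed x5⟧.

{x6, x9}

⟦that followed x5⟧ = {x : ⟨x, x5⟩ ∈ ⟦followed⟧} = {x1, x2, x4, x6, x7, x9, x10, x11, x12}
⟦writer⟧ = {x1, x3, x4, x5, x6, x7, x9, x10}
… ∩ ⟦that followed x5⟧ = {x1, x3, x4, x5, x6, x7, x9, x10} ∩ {x1, x2, x4, x6, x7, x9, x10, x11, x12} = {x1, x4, x6, x7, x9, x10}
… ∩ ⟦brown⟧ = {x1, x4, x6, x7, x9, x10} ∩ {x2, x6, x9, x11} = {x6, x9}
So ⟦brown writer that followed x5⟧ = {x6, x9}.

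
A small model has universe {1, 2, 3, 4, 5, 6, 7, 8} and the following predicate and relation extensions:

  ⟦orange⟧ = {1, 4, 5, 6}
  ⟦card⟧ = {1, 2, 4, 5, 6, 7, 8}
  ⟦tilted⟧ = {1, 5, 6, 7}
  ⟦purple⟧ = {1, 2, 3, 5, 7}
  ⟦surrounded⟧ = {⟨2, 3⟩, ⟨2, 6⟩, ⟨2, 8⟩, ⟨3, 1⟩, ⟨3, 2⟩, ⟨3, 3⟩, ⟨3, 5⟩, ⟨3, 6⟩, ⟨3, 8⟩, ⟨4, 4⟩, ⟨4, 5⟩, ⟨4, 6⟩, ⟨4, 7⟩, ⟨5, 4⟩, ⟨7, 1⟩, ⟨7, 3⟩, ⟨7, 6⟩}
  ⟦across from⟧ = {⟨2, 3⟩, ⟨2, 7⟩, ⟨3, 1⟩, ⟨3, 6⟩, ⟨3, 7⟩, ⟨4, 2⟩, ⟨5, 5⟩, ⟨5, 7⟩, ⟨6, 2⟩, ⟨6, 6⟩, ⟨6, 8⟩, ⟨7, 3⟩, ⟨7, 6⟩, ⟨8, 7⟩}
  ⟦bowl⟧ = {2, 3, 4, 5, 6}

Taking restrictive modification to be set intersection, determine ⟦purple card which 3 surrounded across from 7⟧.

⟦which 3 surrounded⟧ = {x : ⟨3, x⟩ ∈ ⟦surrounded⟧} = {1, 2, 3, 5, 6, 8}
⟦across from 7⟧ = {x : ⟨x, 7⟩ ∈ ⟦across from⟧} = {2, 3, 5, 8}
⟦card⟧ = {1, 2, 4, 5, 6, 7, 8}
… ∩ ⟦which 3 surrounded⟧ = {1, 2, 4, 5, 6, 7, 8} ∩ {1, 2, 3, 5, 6, 8} = {1, 2, 5, 6, 8}
… ∩ ⟦across from 7⟧ = {1, 2, 5, 6, 8} ∩ {2, 3, 5, 8} = {2, 5, 8}
… ∩ ⟦purple⟧ = {2, 5, 8} ∩ {1, 2, 3, 5, 7} = {2, 5}
So ⟦purple card which 3 surrounded across from 7⟧ = {2, 5}.

{2, 5}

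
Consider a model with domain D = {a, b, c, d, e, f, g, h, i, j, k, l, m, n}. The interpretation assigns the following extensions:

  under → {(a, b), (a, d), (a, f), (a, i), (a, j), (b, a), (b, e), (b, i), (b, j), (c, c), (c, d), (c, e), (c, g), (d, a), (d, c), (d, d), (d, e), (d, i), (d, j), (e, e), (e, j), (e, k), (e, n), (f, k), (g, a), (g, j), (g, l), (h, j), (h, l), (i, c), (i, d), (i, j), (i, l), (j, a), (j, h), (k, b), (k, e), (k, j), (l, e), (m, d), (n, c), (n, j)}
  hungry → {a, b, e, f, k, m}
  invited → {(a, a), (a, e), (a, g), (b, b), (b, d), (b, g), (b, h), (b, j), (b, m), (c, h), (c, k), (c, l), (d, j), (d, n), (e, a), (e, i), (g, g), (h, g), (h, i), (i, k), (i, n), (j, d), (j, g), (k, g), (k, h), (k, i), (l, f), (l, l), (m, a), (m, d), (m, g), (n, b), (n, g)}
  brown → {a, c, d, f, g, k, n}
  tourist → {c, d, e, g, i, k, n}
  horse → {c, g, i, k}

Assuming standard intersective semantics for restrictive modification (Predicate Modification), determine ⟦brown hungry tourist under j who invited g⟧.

{k}

⟦under j⟧ = {x : ⟨x, j⟩ ∈ ⟦under⟧} = {a, b, d, e, g, h, i, k, n}
⟦who invited g⟧ = {x : ⟨x, g⟩ ∈ ⟦invited⟧} = {a, b, g, h, j, k, m, n}
⟦tourist⟧ = {c, d, e, g, i, k, n}
… ∩ ⟦under j⟧ = {c, d, e, g, i, k, n} ∩ {a, b, d, e, g, h, i, k, n} = {d, e, g, i, k, n}
… ∩ ⟦who invited g⟧ = {d, e, g, i, k, n} ∩ {a, b, g, h, j, k, m, n} = {g, k, n}
… ∩ ⟦brown⟧ = {g, k, n} ∩ {a, c, d, f, g, k, n} = {g, k, n}
… ∩ ⟦hungry⟧ = {g, k, n} ∩ {a, b, e, f, k, m} = {k}
So ⟦brown hungry tourist under j who invited g⟧ = {k}.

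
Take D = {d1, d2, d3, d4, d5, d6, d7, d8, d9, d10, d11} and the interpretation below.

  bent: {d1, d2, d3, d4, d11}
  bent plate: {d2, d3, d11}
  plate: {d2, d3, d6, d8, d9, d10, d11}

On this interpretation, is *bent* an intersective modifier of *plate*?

yes

⟦bent⟧ ∩ ⟦plate⟧ = {d1, d2, d3, d4, d11} ∩ {d2, d3, d6, d8, d9, d10, d11} = {d2, d3, d11}
Observed ⟦bent plate⟧ = {d2, d3, d11}.
These coincide, so the modifier is intersective here.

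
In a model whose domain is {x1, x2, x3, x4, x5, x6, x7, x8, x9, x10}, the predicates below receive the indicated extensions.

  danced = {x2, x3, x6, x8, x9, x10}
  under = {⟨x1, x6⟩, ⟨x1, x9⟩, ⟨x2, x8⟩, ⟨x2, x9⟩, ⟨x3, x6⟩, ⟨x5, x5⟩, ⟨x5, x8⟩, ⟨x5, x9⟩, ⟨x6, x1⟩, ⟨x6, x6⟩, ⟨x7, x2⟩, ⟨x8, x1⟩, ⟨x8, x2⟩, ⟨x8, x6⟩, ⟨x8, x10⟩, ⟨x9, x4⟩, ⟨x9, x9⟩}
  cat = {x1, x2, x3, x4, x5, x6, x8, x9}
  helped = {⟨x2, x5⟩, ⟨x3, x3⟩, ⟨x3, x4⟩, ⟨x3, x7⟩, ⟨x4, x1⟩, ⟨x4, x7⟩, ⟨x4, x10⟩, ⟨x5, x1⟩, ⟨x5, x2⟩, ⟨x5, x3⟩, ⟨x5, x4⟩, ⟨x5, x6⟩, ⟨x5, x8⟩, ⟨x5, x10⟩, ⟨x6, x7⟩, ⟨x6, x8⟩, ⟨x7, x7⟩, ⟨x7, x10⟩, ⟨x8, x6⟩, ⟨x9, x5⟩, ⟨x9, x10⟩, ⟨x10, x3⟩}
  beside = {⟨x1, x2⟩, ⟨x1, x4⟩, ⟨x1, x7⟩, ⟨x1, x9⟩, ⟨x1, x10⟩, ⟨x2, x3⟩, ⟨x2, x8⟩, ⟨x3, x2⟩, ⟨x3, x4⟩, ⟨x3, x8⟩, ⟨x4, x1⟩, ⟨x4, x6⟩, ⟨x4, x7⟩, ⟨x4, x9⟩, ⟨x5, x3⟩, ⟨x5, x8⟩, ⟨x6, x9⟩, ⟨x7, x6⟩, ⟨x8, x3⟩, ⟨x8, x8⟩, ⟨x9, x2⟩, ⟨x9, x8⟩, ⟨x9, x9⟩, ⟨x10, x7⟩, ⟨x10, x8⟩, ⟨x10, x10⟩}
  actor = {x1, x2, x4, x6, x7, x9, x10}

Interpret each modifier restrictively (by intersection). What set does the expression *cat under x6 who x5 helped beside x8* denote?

⟦under x6⟧ = {x : ⟨x, x6⟩ ∈ ⟦under⟧} = {x1, x3, x6, x8}
⟦who x5 helped⟧ = {x : ⟨x5, x⟩ ∈ ⟦helped⟧} = {x1, x2, x3, x4, x6, x8, x10}
⟦beside x8⟧ = {x : ⟨x, x8⟩ ∈ ⟦beside⟧} = {x2, x3, x5, x8, x9, x10}
⟦cat⟧ = {x1, x2, x3, x4, x5, x6, x8, x9}
… ∩ ⟦under x6⟧ = {x1, x2, x3, x4, x5, x6, x8, x9} ∩ {x1, x3, x6, x8} = {x1, x3, x6, x8}
… ∩ ⟦who x5 helped⟧ = {x1, x3, x6, x8} ∩ {x1, x2, x3, x4, x6, x8, x10} = {x1, x3, x6, x8}
… ∩ ⟦beside x8⟧ = {x1, x3, x6, x8} ∩ {x2, x3, x5, x8, x9, x10} = {x3, x8}
So ⟦cat under x6 who x5 helped beside x8⟧ = {x3, x8}.

{x3, x8}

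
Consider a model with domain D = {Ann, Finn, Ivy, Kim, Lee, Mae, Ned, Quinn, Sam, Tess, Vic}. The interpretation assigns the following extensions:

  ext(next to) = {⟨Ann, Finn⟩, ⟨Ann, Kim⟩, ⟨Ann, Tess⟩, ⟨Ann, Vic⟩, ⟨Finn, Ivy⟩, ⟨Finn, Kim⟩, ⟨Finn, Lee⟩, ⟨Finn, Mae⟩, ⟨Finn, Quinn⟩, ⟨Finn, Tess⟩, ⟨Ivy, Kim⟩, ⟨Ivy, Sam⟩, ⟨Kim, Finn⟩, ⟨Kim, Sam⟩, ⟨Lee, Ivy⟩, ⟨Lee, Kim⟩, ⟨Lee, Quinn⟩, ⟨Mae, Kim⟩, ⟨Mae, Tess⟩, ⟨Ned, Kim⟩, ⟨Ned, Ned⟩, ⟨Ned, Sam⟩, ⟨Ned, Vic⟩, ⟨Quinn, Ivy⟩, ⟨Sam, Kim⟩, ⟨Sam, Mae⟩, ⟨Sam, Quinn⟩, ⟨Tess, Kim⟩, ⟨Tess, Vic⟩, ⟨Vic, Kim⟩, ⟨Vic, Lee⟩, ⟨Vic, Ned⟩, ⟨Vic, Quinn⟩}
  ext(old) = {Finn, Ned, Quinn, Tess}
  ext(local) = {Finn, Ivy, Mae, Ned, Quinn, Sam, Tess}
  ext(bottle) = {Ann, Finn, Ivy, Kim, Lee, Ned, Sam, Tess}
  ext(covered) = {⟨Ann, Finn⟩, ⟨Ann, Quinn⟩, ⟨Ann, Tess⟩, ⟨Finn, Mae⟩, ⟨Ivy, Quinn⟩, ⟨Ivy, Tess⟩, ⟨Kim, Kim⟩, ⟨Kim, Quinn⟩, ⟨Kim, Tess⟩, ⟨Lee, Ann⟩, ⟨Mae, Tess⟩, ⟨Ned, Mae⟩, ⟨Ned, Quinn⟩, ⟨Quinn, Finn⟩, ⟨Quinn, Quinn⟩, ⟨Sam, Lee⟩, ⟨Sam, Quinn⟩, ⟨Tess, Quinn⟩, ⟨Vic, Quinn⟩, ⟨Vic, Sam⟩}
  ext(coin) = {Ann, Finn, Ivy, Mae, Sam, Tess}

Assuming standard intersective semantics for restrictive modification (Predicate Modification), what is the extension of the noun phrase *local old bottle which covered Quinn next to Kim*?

⟦which covered Quinn⟧ = {x : ⟨x, Quinn⟩ ∈ ⟦covered⟧} = {Ann, Ivy, Kim, Ned, Quinn, Sam, Tess, Vic}
⟦next to Kim⟧ = {x : ⟨x, Kim⟩ ∈ ⟦next to⟧} = {Ann, Finn, Ivy, Lee, Mae, Ned, Sam, Tess, Vic}
⟦bottle⟧ = {Ann, Finn, Ivy, Kim, Lee, Ned, Sam, Tess}
… ∩ ⟦which covered Quinn⟧ = {Ann, Finn, Ivy, Kim, Lee, Ned, Sam, Tess} ∩ {Ann, Ivy, Kim, Ned, Quinn, Sam, Tess, Vic} = {Ann, Ivy, Kim, Ned, Sam, Tess}
… ∩ ⟦next to Kim⟧ = {Ann, Ivy, Kim, Ned, Sam, Tess} ∩ {Ann, Finn, Ivy, Lee, Mae, Ned, Sam, Tess, Vic} = {Ann, Ivy, Ned, Sam, Tess}
… ∩ ⟦local⟧ = {Ann, Ivy, Ned, Sam, Tess} ∩ {Finn, Ivy, Mae, Ned, Quinn, Sam, Tess} = {Ivy, Ned, Sam, Tess}
… ∩ ⟦old⟧ = {Ivy, Ned, Sam, Tess} ∩ {Finn, Ned, Quinn, Tess} = {Ned, Tess}
So ⟦local old bottle which covered Quinn next to Kim⟧ = {Ned, Tess}.

{Ned, Tess}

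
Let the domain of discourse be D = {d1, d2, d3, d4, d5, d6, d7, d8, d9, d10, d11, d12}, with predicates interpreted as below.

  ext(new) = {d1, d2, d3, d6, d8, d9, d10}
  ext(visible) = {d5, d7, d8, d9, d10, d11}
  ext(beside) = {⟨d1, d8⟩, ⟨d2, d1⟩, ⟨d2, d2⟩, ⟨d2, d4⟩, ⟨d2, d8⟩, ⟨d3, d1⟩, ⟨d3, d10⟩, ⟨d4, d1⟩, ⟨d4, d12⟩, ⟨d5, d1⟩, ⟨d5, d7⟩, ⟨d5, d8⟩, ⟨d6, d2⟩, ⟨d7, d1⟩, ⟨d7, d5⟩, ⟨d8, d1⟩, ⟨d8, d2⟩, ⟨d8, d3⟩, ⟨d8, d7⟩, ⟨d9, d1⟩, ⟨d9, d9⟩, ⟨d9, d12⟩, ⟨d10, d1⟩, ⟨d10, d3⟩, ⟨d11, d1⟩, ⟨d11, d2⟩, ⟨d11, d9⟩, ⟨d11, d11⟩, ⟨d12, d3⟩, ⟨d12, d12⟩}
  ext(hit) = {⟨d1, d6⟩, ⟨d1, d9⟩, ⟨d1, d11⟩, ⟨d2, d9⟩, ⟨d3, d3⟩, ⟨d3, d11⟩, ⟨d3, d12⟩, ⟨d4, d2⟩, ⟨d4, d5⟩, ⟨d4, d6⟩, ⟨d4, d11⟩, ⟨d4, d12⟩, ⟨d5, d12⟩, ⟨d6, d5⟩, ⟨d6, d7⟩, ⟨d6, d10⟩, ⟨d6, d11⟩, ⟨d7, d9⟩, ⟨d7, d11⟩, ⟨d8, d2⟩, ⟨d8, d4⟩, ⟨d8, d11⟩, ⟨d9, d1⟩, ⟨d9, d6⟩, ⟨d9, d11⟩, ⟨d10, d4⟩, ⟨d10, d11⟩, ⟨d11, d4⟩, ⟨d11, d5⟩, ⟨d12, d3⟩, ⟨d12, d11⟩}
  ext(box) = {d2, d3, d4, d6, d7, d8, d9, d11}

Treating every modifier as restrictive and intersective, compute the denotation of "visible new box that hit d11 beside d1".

⟦that hit d11⟧ = {x : ⟨x, d11⟩ ∈ ⟦hit⟧} = {d1, d3, d4, d6, d7, d8, d9, d10, d12}
⟦beside d1⟧ = {x : ⟨x, d1⟩ ∈ ⟦beside⟧} = {d2, d3, d4, d5, d7, d8, d9, d10, d11}
⟦box⟧ = {d2, d3, d4, d6, d7, d8, d9, d11}
… ∩ ⟦that hit d11⟧ = {d2, d3, d4, d6, d7, d8, d9, d11} ∩ {d1, d3, d4, d6, d7, d8, d9, d10, d12} = {d3, d4, d6, d7, d8, d9}
… ∩ ⟦beside d1⟧ = {d3, d4, d6, d7, d8, d9} ∩ {d2, d3, d4, d5, d7, d8, d9, d10, d11} = {d3, d4, d7, d8, d9}
… ∩ ⟦visible⟧ = {d3, d4, d7, d8, d9} ∩ {d5, d7, d8, d9, d10, d11} = {d7, d8, d9}
… ∩ ⟦new⟧ = {d7, d8, d9} ∩ {d1, d2, d3, d6, d8, d9, d10} = {d8, d9}
So ⟦visible new box that hit d11 beside d1⟧ = {d8, d9}.

{d8, d9}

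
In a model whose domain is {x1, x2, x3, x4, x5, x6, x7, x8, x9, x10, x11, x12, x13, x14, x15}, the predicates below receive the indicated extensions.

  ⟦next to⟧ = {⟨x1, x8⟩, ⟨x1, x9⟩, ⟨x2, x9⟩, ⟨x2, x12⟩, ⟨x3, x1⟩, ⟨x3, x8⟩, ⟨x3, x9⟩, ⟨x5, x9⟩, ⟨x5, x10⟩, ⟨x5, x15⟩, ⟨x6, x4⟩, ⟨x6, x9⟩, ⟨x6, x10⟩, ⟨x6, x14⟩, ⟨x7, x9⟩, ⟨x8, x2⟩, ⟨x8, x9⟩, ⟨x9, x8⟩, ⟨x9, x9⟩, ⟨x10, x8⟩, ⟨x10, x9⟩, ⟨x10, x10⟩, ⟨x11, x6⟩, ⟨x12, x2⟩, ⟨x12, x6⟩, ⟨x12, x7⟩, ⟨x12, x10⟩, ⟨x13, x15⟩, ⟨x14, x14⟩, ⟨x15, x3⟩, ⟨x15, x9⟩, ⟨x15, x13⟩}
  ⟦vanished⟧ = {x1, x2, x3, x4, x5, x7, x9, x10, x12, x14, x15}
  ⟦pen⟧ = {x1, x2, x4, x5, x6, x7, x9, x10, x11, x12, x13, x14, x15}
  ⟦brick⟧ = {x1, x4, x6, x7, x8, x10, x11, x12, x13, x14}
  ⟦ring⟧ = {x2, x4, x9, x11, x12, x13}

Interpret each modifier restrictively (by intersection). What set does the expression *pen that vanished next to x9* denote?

{x1, x2, x5, x7, x9, x10, x15}

⟦that vanished⟧ = ⟦vanished⟧ = {x1, x2, x3, x4, x5, x7, x9, x10, x12, x14, x15}
⟦next to x9⟧ = {x : ⟨x, x9⟩ ∈ ⟦next to⟧} = {x1, x2, x3, x5, x6, x7, x8, x9, x10, x15}
⟦pen⟧ = {x1, x2, x4, x5, x6, x7, x9, x10, x11, x12, x13, x14, x15}
… ∩ ⟦that vanished⟧ = {x1, x2, x4, x5, x6, x7, x9, x10, x11, x12, x13, x14, x15} ∩ {x1, x2, x3, x4, x5, x7, x9, x10, x12, x14, x15} = {x1, x2, x4, x5, x7, x9, x10, x12, x14, x15}
… ∩ ⟦next to x9⟧ = {x1, x2, x4, x5, x7, x9, x10, x12, x14, x15} ∩ {x1, x2, x3, x5, x6, x7, x8, x9, x10, x15} = {x1, x2, x5, x7, x9, x10, x15}
So ⟦pen that vanished next to x9⟧ = {x1, x2, x5, x7, x9, x10, x15}.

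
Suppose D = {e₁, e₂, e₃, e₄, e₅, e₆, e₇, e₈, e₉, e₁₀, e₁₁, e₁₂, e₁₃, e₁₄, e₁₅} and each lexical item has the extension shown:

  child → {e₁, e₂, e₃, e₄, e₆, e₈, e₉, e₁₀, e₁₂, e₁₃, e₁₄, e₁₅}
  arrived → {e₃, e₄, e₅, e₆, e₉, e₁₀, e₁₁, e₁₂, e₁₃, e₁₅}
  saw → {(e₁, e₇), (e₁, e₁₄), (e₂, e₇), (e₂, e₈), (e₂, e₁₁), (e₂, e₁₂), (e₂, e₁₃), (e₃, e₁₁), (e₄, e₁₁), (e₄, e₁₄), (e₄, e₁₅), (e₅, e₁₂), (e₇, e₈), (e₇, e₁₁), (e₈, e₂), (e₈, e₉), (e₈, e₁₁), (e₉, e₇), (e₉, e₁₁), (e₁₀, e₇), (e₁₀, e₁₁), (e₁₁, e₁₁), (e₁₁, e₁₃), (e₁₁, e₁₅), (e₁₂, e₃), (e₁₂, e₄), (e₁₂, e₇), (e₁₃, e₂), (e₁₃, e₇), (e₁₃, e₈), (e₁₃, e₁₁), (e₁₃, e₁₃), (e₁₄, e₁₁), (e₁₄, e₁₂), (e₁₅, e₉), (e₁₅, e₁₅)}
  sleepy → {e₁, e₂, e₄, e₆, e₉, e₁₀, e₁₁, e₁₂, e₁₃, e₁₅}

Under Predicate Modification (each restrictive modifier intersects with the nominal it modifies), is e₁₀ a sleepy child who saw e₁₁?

⟦who saw e₁₁⟧ = {x : ⟨x, e₁₁⟩ ∈ ⟦saw⟧} = {e₂, e₃, e₄, e₇, e₈, e₉, e₁₀, e₁₁, e₁₃, e₁₄}
⟦child⟧ = {e₁, e₂, e₃, e₄, e₆, e₈, e₉, e₁₀, e₁₂, e₁₃, e₁₄, e₁₅}
… ∩ ⟦who saw e₁₁⟧ = {e₁, e₂, e₃, e₄, e₆, e₈, e₉, e₁₀, e₁₂, e₁₃, e₁₄, e₁₅} ∩ {e₂, e₃, e₄, e₇, e₈, e₉, e₁₀, e₁₁, e₁₃, e₁₄} = {e₂, e₃, e₄, e₈, e₉, e₁₀, e₁₃, e₁₄}
… ∩ ⟦sleepy⟧ = {e₂, e₃, e₄, e₈, e₉, e₁₀, e₁₃, e₁₄} ∩ {e₁, e₂, e₄, e₆, e₉, e₁₀, e₁₁, e₁₂, e₁₃, e₁₅} = {e₂, e₄, e₉, e₁₀, e₁₃}
⟦sleepy child who saw e₁₁⟧ = {e₂, e₄, e₉, e₁₀, e₁₃}; e₁₀ ∈ this set.

yes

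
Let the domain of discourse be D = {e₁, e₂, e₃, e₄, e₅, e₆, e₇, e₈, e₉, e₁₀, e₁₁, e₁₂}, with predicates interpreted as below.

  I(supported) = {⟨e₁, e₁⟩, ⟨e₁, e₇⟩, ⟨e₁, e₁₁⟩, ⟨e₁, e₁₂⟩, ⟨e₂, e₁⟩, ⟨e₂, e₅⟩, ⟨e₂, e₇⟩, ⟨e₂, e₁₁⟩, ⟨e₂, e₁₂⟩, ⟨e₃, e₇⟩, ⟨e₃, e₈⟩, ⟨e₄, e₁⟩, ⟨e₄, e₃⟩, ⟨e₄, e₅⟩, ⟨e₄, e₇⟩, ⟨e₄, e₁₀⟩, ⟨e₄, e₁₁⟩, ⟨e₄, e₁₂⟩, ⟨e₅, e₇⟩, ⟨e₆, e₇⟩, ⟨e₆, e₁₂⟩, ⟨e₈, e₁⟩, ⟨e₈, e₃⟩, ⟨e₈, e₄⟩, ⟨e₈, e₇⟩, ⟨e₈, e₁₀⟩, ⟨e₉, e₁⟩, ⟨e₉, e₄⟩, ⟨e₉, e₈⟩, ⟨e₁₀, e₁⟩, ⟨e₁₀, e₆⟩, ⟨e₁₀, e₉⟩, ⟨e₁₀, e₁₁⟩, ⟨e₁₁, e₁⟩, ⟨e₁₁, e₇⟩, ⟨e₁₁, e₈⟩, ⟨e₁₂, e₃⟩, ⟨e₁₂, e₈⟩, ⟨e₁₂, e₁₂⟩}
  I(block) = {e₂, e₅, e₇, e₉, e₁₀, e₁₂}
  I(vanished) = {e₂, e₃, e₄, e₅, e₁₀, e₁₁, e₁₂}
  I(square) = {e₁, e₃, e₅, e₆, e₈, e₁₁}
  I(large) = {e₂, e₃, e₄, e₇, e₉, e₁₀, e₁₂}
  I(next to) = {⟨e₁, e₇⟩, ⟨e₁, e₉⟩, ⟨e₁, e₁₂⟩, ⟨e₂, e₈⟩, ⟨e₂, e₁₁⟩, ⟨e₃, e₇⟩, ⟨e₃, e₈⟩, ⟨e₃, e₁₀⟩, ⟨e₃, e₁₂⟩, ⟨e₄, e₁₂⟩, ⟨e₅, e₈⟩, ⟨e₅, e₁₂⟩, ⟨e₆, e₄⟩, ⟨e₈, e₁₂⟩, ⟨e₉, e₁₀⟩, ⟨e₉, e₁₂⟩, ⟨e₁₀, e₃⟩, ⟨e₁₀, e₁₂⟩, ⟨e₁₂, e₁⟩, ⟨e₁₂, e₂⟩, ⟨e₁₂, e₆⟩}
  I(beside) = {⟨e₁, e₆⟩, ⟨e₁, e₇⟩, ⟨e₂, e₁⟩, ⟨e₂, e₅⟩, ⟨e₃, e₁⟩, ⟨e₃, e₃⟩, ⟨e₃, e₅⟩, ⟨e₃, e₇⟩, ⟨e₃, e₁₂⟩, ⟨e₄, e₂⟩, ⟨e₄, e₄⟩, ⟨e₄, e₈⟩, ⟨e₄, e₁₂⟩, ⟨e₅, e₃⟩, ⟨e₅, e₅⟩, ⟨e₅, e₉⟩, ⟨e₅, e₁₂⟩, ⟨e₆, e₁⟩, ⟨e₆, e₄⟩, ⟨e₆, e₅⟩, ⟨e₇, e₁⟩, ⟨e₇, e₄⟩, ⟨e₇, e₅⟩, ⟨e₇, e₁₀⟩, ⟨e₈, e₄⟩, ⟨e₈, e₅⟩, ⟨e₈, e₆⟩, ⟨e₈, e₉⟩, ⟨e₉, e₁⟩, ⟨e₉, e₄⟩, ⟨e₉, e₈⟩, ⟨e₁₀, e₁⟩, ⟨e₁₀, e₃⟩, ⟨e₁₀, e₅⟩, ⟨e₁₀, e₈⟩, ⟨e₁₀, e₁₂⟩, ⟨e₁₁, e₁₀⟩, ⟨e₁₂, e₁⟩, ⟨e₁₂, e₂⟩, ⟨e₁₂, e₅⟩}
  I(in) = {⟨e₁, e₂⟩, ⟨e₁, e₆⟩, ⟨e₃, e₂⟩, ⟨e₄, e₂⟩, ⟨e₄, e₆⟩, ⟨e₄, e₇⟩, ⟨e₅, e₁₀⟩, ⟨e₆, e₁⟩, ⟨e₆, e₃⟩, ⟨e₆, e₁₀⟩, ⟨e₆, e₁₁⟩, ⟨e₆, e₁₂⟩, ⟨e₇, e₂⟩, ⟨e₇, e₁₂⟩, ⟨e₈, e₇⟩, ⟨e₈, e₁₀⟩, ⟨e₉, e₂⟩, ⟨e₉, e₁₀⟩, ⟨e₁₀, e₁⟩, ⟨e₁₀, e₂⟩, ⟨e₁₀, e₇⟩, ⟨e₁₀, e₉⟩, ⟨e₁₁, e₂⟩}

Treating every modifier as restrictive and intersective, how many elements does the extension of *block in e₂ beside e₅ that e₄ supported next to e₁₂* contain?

⟦in e₂⟧ = {x : ⟨x, e₂⟩ ∈ ⟦in⟧} = {e₁, e₃, e₄, e₇, e₉, e₁₀, e₁₁}
⟦beside e₅⟧ = {x : ⟨x, e₅⟩ ∈ ⟦beside⟧} = {e₂, e₃, e₅, e₆, e₇, e₈, e₁₀, e₁₂}
⟦that e₄ supported⟧ = {x : ⟨e₄, x⟩ ∈ ⟦supported⟧} = {e₁, e₃, e₅, e₇, e₁₀, e₁₁, e₁₂}
⟦next to e₁₂⟧ = {x : ⟨x, e₁₂⟩ ∈ ⟦next to⟧} = {e₁, e₃, e₄, e₅, e₈, e₉, e₁₀}
⟦block⟧ = {e₂, e₅, e₇, e₉, e₁₀, e₁₂}
… ∩ ⟦in e₂⟧ = {e₂, e₅, e₇, e₉, e₁₀, e₁₂} ∩ {e₁, e₃, e₄, e₇, e₉, e₁₀, e₁₁} = {e₇, e₉, e₁₀}
… ∩ ⟦beside e₅⟧ = {e₇, e₉, e₁₀} ∩ {e₂, e₃, e₅, e₆, e₇, e₈, e₁₀, e₁₂} = {e₇, e₁₀}
… ∩ ⟦that e₄ supported⟧ = {e₇, e₁₀} ∩ {e₁, e₃, e₅, e₇, e₁₀, e₁₁, e₁₂} = {e₇, e₁₀}
… ∩ ⟦next to e₁₂⟧ = {e₇, e₁₀} ∩ {e₁, e₃, e₄, e₅, e₈, e₉, e₁₀} = {e₁₀}
⟦block in e₂ beside e₅ that e₄ supported next to e₁₂⟧ = {e₁₀}, so the cardinality is 1.

1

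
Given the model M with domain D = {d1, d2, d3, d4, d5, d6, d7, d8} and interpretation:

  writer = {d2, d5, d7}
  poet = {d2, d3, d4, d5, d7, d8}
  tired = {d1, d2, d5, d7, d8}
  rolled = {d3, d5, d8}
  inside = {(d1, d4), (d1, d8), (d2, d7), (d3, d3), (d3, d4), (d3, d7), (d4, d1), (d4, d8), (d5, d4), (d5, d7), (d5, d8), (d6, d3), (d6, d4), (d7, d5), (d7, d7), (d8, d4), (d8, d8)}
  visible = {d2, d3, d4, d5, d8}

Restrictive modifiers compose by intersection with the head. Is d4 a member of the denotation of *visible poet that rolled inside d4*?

no

⟦that rolled⟧ = ⟦rolled⟧ = {d3, d5, d8}
⟦inside d4⟧ = {x : ⟨x, d4⟩ ∈ ⟦inside⟧} = {d1, d3, d5, d6, d8}
⟦poet⟧ = {d2, d3, d4, d5, d7, d8}
… ∩ ⟦that rolled⟧ = {d2, d3, d4, d5, d7, d8} ∩ {d3, d5, d8} = {d3, d5, d8}
… ∩ ⟦inside d4⟧ = {d3, d5, d8} ∩ {d1, d3, d5, d6, d8} = {d3, d5, d8}
… ∩ ⟦visible⟧ = {d3, d5, d8} ∩ {d2, d3, d4, d5, d8} = {d3, d5, d8}
⟦visible poet that rolled inside d4⟧ = {d3, d5, d8}; d4 ∉ this set.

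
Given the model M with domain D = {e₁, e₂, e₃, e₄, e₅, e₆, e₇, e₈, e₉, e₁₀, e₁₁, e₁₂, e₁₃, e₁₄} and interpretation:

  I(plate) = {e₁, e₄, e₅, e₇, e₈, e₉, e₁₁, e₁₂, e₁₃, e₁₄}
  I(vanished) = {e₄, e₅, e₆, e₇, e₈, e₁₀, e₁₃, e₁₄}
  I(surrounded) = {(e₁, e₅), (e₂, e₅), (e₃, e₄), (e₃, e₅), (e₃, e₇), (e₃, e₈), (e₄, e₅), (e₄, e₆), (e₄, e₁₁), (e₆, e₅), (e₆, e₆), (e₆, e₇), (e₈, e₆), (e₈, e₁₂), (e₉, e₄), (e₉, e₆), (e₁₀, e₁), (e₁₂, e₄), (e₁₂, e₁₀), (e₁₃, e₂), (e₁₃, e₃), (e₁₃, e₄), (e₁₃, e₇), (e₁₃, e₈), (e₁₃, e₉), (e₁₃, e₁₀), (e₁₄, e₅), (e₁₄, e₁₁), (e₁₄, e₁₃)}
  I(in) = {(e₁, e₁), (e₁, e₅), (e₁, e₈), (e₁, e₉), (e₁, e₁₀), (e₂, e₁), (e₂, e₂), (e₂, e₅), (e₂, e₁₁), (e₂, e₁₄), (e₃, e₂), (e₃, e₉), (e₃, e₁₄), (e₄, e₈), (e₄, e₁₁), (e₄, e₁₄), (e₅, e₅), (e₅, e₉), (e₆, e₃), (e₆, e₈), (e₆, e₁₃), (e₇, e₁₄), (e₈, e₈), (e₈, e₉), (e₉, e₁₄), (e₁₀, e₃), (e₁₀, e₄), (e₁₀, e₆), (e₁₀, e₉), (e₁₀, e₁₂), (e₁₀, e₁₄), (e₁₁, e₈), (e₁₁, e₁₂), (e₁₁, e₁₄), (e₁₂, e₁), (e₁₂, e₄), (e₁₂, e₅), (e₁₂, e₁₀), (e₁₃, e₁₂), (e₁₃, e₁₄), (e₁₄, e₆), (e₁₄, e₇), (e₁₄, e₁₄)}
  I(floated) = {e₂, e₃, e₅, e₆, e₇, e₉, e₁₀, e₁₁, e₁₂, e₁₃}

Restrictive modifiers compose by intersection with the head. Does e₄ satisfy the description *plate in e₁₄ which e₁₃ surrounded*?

yes

⟦in e₁₄⟧ = {x : ⟨x, e₁₄⟩ ∈ ⟦in⟧} = {e₂, e₃, e₄, e₇, e₉, e₁₀, e₁₁, e₁₃, e₁₄}
⟦which e₁₃ surrounded⟧ = {x : ⟨e₁₃, x⟩ ∈ ⟦surrounded⟧} = {e₂, e₃, e₄, e₇, e₈, e₉, e₁₀}
⟦plate⟧ = {e₁, e₄, e₅, e₇, e₈, e₉, e₁₁, e₁₂, e₁₃, e₁₄}
… ∩ ⟦in e₁₄⟧ = {e₁, e₄, e₅, e₇, e₈, e₉, e₁₁, e₁₂, e₁₃, e₁₄} ∩ {e₂, e₃, e₄, e₇, e₉, e₁₀, e₁₁, e₁₃, e₁₄} = {e₄, e₇, e₉, e₁₁, e₁₃, e₁₄}
… ∩ ⟦which e₁₃ surrounded⟧ = {e₄, e₇, e₉, e₁₁, e₁₃, e₁₄} ∩ {e₂, e₃, e₄, e₇, e₈, e₉, e₁₀} = {e₄, e₇, e₉}
⟦plate in e₁₄ which e₁₃ surrounded⟧ = {e₄, e₇, e₉}; e₄ ∈ this set.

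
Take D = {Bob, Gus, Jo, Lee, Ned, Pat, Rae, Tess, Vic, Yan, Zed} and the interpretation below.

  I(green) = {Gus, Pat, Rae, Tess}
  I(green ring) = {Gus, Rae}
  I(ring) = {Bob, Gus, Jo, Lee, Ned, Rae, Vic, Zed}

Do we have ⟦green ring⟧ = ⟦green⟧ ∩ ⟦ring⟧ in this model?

⟦green⟧ ∩ ⟦ring⟧ = {Gus, Pat, Rae, Tess} ∩ {Bob, Gus, Jo, Lee, Ned, Rae, Vic, Zed} = {Gus, Rae}
Observed ⟦green ring⟧ = {Gus, Rae}.
These coincide, so the modifier is intersective here.

yes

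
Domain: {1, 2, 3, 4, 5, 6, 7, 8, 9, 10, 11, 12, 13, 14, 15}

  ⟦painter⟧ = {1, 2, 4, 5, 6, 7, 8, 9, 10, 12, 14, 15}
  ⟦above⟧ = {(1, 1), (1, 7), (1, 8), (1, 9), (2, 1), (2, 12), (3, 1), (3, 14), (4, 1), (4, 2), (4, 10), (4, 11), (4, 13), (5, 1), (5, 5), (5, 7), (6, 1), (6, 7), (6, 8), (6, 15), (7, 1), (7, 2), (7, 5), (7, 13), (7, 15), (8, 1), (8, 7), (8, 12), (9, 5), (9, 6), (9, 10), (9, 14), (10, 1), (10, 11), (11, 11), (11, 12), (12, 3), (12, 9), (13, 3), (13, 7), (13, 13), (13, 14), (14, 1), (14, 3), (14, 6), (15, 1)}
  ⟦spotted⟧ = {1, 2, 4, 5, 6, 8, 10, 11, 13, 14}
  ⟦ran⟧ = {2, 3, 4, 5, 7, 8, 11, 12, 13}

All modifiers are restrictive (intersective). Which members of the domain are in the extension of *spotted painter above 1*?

{1, 2, 4, 5, 6, 8, 10, 14}

⟦above 1⟧ = {x : ⟨x, 1⟩ ∈ ⟦above⟧} = {1, 2, 3, 4, 5, 6, 7, 8, 10, 14, 15}
⟦painter⟧ = {1, 2, 4, 5, 6, 7, 8, 9, 10, 12, 14, 15}
… ∩ ⟦above 1⟧ = {1, 2, 4, 5, 6, 7, 8, 9, 10, 12, 14, 15} ∩ {1, 2, 3, 4, 5, 6, 7, 8, 10, 14, 15} = {1, 2, 4, 5, 6, 7, 8, 10, 14, 15}
… ∩ ⟦spotted⟧ = {1, 2, 4, 5, 6, 7, 8, 10, 14, 15} ∩ {1, 2, 4, 5, 6, 8, 10, 11, 13, 14} = {1, 2, 4, 5, 6, 8, 10, 14}
So ⟦spotted painter above 1⟧ = {1, 2, 4, 5, 6, 8, 10, 14}.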